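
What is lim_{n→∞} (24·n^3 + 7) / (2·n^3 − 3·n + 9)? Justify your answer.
lim = 24/2 = 12

For large n the leading n^3 terms dominate both numerator and denominator. Dividing top and bottom by n^3, every other term tends to 0, leaving 24/2 = 12.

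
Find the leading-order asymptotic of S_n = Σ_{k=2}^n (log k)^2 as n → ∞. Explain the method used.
S_n ~ n · (log n)^2

By integral comparison, S_n = ∫_1^n (log x)^2 dx + O((log n)^2). For the integral, the leading term of ∫_1^n (log x)^2 dx is n · (log n)^2 (by repeated integration by parts; each step lowers the log-exponent and produces a relatively O(1/log n) correction). Hence S_n ~ n · (log n)^2.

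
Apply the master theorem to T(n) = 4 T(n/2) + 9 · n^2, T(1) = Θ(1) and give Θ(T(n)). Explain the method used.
T(n) = Θ(n^2 log n)

log_2 4 = 2, and f(n) = 9 · n^2 = Θ(n^(log_2 4)). This is Case 2 of the master theorem: T(n) = Θ(f(n) · log n) = Θ(n^2 log n).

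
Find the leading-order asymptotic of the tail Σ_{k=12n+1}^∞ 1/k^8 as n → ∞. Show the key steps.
Σ_{k>12n} 1/k^8 ~ 1/(7 · (12n)^7)

Compare to the integral: ∫_{12n}^∞ x^(−8) dx = [−x^(−7)/7]_{12n}^∞ = 1/((8−1)·(12n)^7). Euler-Maclaurin then gives
  Σ_{k>12n} 1/k^8 = ∫_{12n}^∞ dx/x^8 − 1/(2·(12n)^8) + O(1/(12n)^9).
(Equivalently this is ζ(8) − Σ_{k≤12n} 1/k^8.)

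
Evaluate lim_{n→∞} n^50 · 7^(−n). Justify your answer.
lim = 0

Exponentials with base > 1 dominate every fixed polynomial: for any fixed c, n^c / 7^n → 0 as n → ∞ (e.g. by the ratio test, or by writing 7^n = e^(n ln 7) and noting e^(n ln 7) / n^c → ∞). Hence n^50 · 7^(−n) = n^50 / 7^n → 0.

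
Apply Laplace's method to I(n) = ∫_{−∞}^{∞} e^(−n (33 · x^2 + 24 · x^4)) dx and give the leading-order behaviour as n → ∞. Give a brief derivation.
I(n) ~ sqrt(π/(33n))

φ(x) = 33 · x^2 + 24 · x^4 has its unique global minimum at x* = 0 (since φ'(x) = 66x + 96x^3 = 0 only at x = 0 for real x with both coefficients positive, and φ → ∞ as |x| → ∞). At x* = 0, φ(0) = 0 and φ''(0) = 66. Laplace's method then gives
  I(n) ~ sqrt(2π / (n · φ''(0))) · e^(−n φ(0)) = sqrt(2π / (66n)) = sqrt(π/(33n)).
The 24 · x^4 term contributes only at subleading order (an O(1/n) relative correction).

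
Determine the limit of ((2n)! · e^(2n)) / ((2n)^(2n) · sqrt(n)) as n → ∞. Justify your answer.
lim = sqrt(2π·2)

Stirling: (2n)! ~ sqrt(2π·2n) · (2n/e)^(2n). Hence
  (2n)! · e^(2n) / (2n)^(2n) ~ sqrt(2π·2n).
Dividing by sqrt(n): sqrt(2π·2n) / sqrt(n) = sqrt(2π·2) · n^((1−1)/2), so the limit is sqrt(2π·2).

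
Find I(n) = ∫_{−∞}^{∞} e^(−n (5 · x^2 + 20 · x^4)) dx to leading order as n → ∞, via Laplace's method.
I(n) ~ sqrt(π/(5n))

φ(x) = 5 · x^2 + 20 · x^4 has its unique global minimum at x* = 0 (since φ'(x) = 10x + 80x^3 = 0 only at x = 0 for real x with both coefficients positive, and φ → ∞ as |x| → ∞). At x* = 0, φ(0) = 0 and φ''(0) = 10. Laplace's method then gives
  I(n) ~ sqrt(2π / (n · φ''(0))) · e^(−n φ(0)) = sqrt(2π / (10n)) = sqrt(π/(5n)).
The 20 · x^4 term contributes only at subleading order (an O(1/n) relative correction).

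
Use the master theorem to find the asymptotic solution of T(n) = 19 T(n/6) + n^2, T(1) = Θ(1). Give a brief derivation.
T(n) = Θ(n^2)

log_6 19 ≈ 1.643. f(n) = n^2 dominates n^(log_6 19) since 2 > 1.643, and the regularity condition a·f(n/b) = 19·(n/6)^2 = (19/36)·n^2 ≤ c·f(n) holds with c = 19/36 ≈ 0.528 < 1. So this is Case 3: T(n) = Θ(f(n)) = Θ(n^2).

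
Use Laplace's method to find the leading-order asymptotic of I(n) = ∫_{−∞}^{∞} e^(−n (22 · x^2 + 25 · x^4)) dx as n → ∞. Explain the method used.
I(n) ~ sqrt(π/(22n))

φ(x) = 22 · x^2 + 25 · x^4 has its unique global minimum at x* = 0 (since φ'(x) = 44x + 100x^3 = 0 only at x = 0 for real x with both coefficients positive, and φ → ∞ as |x| → ∞). At x* = 0, φ(0) = 0 and φ''(0) = 44. Laplace's method then gives
  I(n) ~ sqrt(2π / (n · φ''(0))) · e^(−n φ(0)) = sqrt(2π / (44n)) = sqrt(π/(22n)).
The 25 · x^4 term contributes only at subleading order (an O(1/n) relative correction).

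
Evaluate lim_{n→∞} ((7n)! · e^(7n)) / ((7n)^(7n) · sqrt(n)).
lim = sqrt(2π·7)

Stirling: (7n)! ~ sqrt(2π·7n) · (7n/e)^(7n). Hence
  (7n)! · e^(7n) / (7n)^(7n) ~ sqrt(2π·7n).
Dividing by sqrt(n): sqrt(2π·7n) / sqrt(n) = sqrt(2π·7) · n^((1−1)/2), so the limit is sqrt(2π·7).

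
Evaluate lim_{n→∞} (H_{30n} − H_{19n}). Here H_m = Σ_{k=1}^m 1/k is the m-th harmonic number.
lim = ln(30/19)

Euler-Maclaurin gives H_m = ln m + γ + 1/(2m) + O(1/m^2). The γ and O(1/m) terms cancel in the difference:
  H_{30n} − H_{19n} = ln(30n) − ln(19n) + O(1/n) = ln(30/19) + O(1/n).
Hence the limit is ln(30/19).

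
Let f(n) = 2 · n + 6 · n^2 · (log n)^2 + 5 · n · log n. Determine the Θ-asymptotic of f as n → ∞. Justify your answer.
f(n) ∈ Θ(n^2 · (log n)^2)

Compare the terms by growth order. For large n, n^a · (log n)^b dominates n^a' · (log n)^b' iff a > a', or (a = a' and b > b'). Ranking the 3 terms shows the dominant one is 6 · n^2 · (log n)^2. Hence f(n) ∈ Θ(n^2 · (log n)^2).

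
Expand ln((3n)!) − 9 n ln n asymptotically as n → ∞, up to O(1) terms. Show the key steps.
ln((3n)!) − 9 n ln n = −6 n ln n + 3(ln 3 − 1) n + (1/2) ln(2π·3n) + O(1/n)

Stirling: ln((3n)!) = 3n ln(3n) − 3n + (1/2) ln(2π·3n) + O(1/n).
Expand 3n ln(3n) = 3n (ln n + ln 3) = 3n ln n + 3n ln 3.
Subtract 9n ln n: leading term is (3 − 9) n ln n = −6 n ln n. The next term is 3n ln 3 − 3n = 3(ln 3 − 1) n. Then the (1/2) ln(2π·3n) correction.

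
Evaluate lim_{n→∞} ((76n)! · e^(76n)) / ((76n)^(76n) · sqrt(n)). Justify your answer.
lim = sqrt(2π·76)

Stirling: (76n)! ~ sqrt(2π·76n) · (76n/e)^(76n). Hence
  (76n)! · e^(76n) / (76n)^(76n) ~ sqrt(2π·76n).
Dividing by sqrt(n): sqrt(2π·76n) / sqrt(n) = sqrt(2π·76) · n^((1−1)/2), so the limit is sqrt(2π·76).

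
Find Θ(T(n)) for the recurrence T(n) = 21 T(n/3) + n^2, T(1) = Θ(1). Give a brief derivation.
T(n) = Θ(n^(log_3 21))

Master theorem: compare f(n) = n^2 to n^(log_3 21) where log_3 21 ≈ 2.771. Since 2 < log_3 21, we have f(n) = O(n^(log_3 21 − ε)) for some ε > 0 — Case 1. Hence T(n) = Θ(n^(log_3 21)).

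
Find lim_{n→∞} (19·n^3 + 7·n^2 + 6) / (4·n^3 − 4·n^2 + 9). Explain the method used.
lim = 19/4

For large n the leading n^3 terms dominate both numerator and denominator. Dividing top and bottom by n^3, every other term tends to 0, leaving 19/4.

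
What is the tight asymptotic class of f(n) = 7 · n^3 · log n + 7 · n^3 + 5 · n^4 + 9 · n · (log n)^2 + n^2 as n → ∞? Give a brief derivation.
f(n) ∈ Θ(n^4)

Compare the terms by growth order. For large n, n^a · (log n)^b dominates n^a' · (log n)^b' iff a > a', or (a = a' and b > b'). Ranking the 5 terms shows the dominant one is 5 · n^4. Hence f(n) ∈ Θ(n^4).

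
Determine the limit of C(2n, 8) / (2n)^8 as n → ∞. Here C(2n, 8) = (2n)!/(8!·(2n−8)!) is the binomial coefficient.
lim = 1/8! = 1/40320

With N = 2n → ∞: C(N, 8) / N^8 = [N(N−1)…(N−7)] / (8! · N^8) = (1/8!) · 1 · (1 − 1/(2n)) · … · (1 − 7/(2n)). Each factor → 1 as N → ∞, so the limit is 1/8! = 1/40320.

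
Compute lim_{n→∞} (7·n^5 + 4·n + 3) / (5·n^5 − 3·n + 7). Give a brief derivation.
lim = 7/5

For large n the leading n^5 terms dominate both numerator and denominator. Dividing top and bottom by n^5, every other term tends to 0, leaving 7/5.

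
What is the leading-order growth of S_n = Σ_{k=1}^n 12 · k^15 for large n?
S_n ~ 3 · n^16 / 4

By integral comparison (Euler-Maclaurin), Σ_{k=1}^n 12 · k^15 = 12 · ∫_0^n x^15 dx + O(n^15) = 12 · n^16/16 = 3 · n^16 / 4 + O(n^15). (Equivalently, Faulhaber's formula gives the same leading term.)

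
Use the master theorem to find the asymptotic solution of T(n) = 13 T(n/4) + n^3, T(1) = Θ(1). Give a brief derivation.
T(n) = Θ(n^3)

log_4 13 ≈ 1.850. f(n) = n^3 dominates n^(log_4 13) since 3 > 1.850, and the regularity condition a·f(n/b) = 13·(n/4)^3 = (13/64)·n^3 ≤ c·f(n) holds with c = 13/64 ≈ 0.203 < 1. So this is Case 3: T(n) = Θ(f(n)) = Θ(n^3).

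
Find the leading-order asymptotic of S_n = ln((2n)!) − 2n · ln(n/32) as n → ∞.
S_n ~ 2n · (ln 64 − 1) + O(ln n)

Stirling: ln((2n)!) = 2n ln(2n) − 2n + O(ln n).
  S_n = 2n ln(2n) − 2n − 2n ln(n/32) + O(ln n)
      = 2n ln(2n) − 2n ln n + 2n ln 32 − 2n + O(ln n)
      = 2n ln 2 + 2n ln 32 − 2n + O(ln n)
      = 2n (ln 64 − 1) + O(ln n).
Numerically ln(64) − 1 ≈ 3.1589.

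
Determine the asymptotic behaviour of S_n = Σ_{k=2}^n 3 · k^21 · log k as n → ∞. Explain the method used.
S_n ~ 3 · n^22 log n / 22 − 3 · n^22 / 484

By integral comparison, S_n = ∫_1^n 3 · x^21 · log x dx + O(n^21 · log n). For the integral, ∫ x^21 log x dx = n^22 log n / 22 − n^22/484 (integration by parts). Hence S_n ~ 3 · n^22 log n / 22 − 3 · n^22 / 484.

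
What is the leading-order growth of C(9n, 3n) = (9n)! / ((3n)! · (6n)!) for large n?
C(9n, 3n) ~ (27/4)^(3n) · sqrt(3/(4π·3n))

Write N = 3n. Apply Stirling to each factorial:
  (3N)! ~ sqrt(2π·3N) · (3N/e)^(3N),
  N! ~ sqrt(2π N) · (N/e)^N,
  (2N)! ~ sqrt(2π·2N) · (2N/e)^(2N).
The exponential factors combine to (3N)^(3N) / (N^N · (2N)^(2N)) = 3^(3N)/2^(2N) = (3^3/2^2)^N = (27/4)^N.
The square-root prefactors combine to sqrt(2π·3N) / (sqrt(2π N)·sqrt(2π·2N)) = sqrt(3 / (2π·2·N)) = sqrt(3/(4π·3n)).
Substituting N = 3n: C(9n, 3n) ~ (27/4)^(3n) · sqrt(3/(4π·3n)).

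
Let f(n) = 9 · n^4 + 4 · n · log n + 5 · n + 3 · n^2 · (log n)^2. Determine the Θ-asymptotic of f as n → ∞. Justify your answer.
f(n) ∈ Θ(n^4)

Compare the terms by growth order. For large n, n^a · (log n)^b dominates n^a' · (log n)^b' iff a > a', or (a = a' and b > b'). Ranking the 4 terms shows the dominant one is 9 · n^4. Hence f(n) ∈ Θ(n^4).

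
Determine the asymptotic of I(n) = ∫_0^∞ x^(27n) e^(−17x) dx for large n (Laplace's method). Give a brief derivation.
I(n) ~ (sqrt(2π·27n) / 17) · (27n/(17e))^(27n)

Write the integrand as exp(27n ln x − 17x) and set f(x) = 27n ln x − 17x. Then f'(x) = 27n/x − 17 = 0 at x* = 27n/17, and f''(x*) = −27n/x*^2 = −17^2/(27n). Laplace's method (interior maximum) gives
  I(n) ~ e^(f(x*)) · sqrt(2π / |f''(x*)|)
        = exp(27n ln(27n/17) − 27n) · sqrt(2π · 27n / 17^2)
        = (27n/17)^(27n) e^(−27n) · sqrt(2π·27n) / 17
        = (sqrt(2π·27n) / 17) · (27n/(17e))^(27n).
This matches Γ(27n+1)/17^(27n+1) with Stirling applied to Γ.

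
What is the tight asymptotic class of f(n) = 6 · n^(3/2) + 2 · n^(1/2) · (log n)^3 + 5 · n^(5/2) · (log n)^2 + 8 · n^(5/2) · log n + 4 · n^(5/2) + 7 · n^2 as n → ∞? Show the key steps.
f(n) ∈ Θ(n^(5/2) · (log n)^2)

Compare the terms by growth order. For large n, n^a · (log n)^b dominates n^a' · (log n)^b' iff a > a', or (a = a' and b > b'). Ranking the 6 terms shows the dominant one is 5 · n^(5/2) · (log n)^2. Hence f(n) ∈ Θ(n^(5/2) · (log n)^2).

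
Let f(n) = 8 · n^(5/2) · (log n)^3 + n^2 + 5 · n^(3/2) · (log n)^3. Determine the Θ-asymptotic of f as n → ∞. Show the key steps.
f(n) ∈ Θ(n^(5/2) · (log n)^3)

Compare the terms by growth order. For large n, n^a · (log n)^b dominates n^a' · (log n)^b' iff a > a', or (a = a' and b > b'). Ranking the 3 terms shows the dominant one is 8 · n^(5/2) · (log n)^3. Hence f(n) ∈ Θ(n^(5/2) · (log n)^3).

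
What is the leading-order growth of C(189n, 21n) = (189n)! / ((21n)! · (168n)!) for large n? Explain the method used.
C(189n, 21n) ~ (387420489/16777216)^(21n) · sqrt(9/(16π·21n))

Write N = 21n. Apply Stirling to each factorial:
  (9N)! ~ sqrt(2π·9N) · (9N/e)^(9N),
  N! ~ sqrt(2π N) · (N/e)^N,
  (8N)! ~ sqrt(2π·8N) · (8N/e)^(8N).
The exponential factors combine to (9N)^(9N) / (N^N · (8N)^(8N)) = 9^(9N)/8^(8N) = (9^9/8^8)^N = (387420489/16777216)^N.
The square-root prefactors combine to sqrt(2π·9N) / (sqrt(2π N)·sqrt(2π·8N)) = sqrt(9 / (2π·8·N)) = sqrt(9/(16π·21n)).
Substituting N = 21n: C(189n, 21n) ~ (387420489/16777216)^(21n) · sqrt(9/(16π·21n)).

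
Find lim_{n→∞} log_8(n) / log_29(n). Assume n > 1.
lim = ln(29) / ln(8) = log_8(29)

Change of base: log_8(n) = ln n / ln 8 and log_29(n) = ln n / ln 29. The ratio is (ln n / ln 8) · (ln 29 / ln n) = ln 29 / ln 8, a constant independent of n. So the limit is ln 29 / ln 8 = log_8(29).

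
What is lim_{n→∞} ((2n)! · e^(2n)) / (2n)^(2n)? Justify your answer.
lim = ∞

Stirling: (2n)! ~ sqrt(2π·2n) · (2n/e)^(2n). Hence
  (2n)! · e^(2n) / (2n)^(2n) ~ sqrt(2π·2n) = sqrt(2π·2) · sqrt(n) → ∞.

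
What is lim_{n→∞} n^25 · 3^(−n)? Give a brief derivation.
lim = 0

Exponentials with base > 1 dominate every fixed polynomial: for any fixed c, n^c / 3^n → 0 as n → ∞ (e.g. by the ratio test, or by writing 3^n = e^(n ln 3) and noting e^(n ln 3) / n^c → ∞). Hence n^25 · 3^(−n) = n^25 / 3^n → 0.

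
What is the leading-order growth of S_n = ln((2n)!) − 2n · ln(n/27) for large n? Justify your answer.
S_n ~ 2n · (ln 54 − 1) + O(ln n)

Stirling: ln((2n)!) = 2n ln(2n) − 2n + O(ln n).
  S_n = 2n ln(2n) − 2n − 2n ln(n/27) + O(ln n)
      = 2n ln(2n) − 2n ln n + 2n ln 27 − 2n + O(ln n)
      = 2n ln 2 + 2n ln 27 − 2n + O(ln n)
      = 2n (ln 54 − 1) + O(ln n).
Numerically ln(54) − 1 ≈ 2.9890.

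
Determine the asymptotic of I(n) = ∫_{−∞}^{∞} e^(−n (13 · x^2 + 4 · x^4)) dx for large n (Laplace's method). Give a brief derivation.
I(n) ~ sqrt(π/(13n))

φ(x) = 13 · x^2 + 4 · x^4 has its unique global minimum at x* = 0 (since φ'(x) = 26x + 16x^3 = 0 only at x = 0 for real x with both coefficients positive, and φ → ∞ as |x| → ∞). At x* = 0, φ(0) = 0 and φ''(0) = 26. Laplace's method then gives
  I(n) ~ sqrt(2π / (n · φ''(0))) · e^(−n φ(0)) = sqrt(2π / (26n)) = sqrt(π/(13n)).
The 4 · x^4 term contributes only at subleading order (an O(1/n) relative correction).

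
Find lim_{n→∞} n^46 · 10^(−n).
lim = 0

Exponentials with base > 1 dominate every fixed polynomial: for any fixed c, n^c / 10^n → 0 as n → ∞ (e.g. by the ratio test, or by writing 10^n = e^(n ln 10) and noting e^(n ln 10) / n^c → ∞). Hence n^46 · 10^(−n) = n^46 / 10^n → 0.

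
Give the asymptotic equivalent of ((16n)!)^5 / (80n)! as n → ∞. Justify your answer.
((16n)!)^5/(80n)! ~ ((2π·16n)^(4/2) / sqrt(5)) · 5^(−5·16n)  →  0

Write N = 16n. Stirling: N! ~ sqrt(2π N)(N/e)^N and (5N)! ~ sqrt(2π·5N)·(5N/e)^(5N).
  (N!)^5/(5N)! ~ (2π N)^(5/2) (N/e)^(5N) / [sqrt(2π·5N) (5N/e)^(5N)]
     = (2π N)^(5/2) / sqrt(2π·5N) · (N/(5N))^(5N)
     = (2π N)^((5−1)/2) / sqrt(5) · 5^(−5N).
Since 5^5 > 1, the factor 5^(−5N) decays exponentially, so the ratio → 0. Substituting N = 16n gives the stated form.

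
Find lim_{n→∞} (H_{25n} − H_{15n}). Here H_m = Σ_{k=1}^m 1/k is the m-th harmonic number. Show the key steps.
lim = ln(25/15) = ln(5/3)

Euler-Maclaurin gives H_m = ln m + γ + 1/(2m) + O(1/m^2). The γ and O(1/m) terms cancel in the difference:
  H_{25n} − H_{15n} = ln(25n) − ln(15n) + O(1/n) = ln(25/15) + O(1/n).
Hence the limit is ln(25/15) = ln(5/3).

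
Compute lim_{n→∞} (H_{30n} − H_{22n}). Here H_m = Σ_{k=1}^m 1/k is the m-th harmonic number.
lim = ln(30/22) = ln(15/11)

Euler-Maclaurin gives H_m = ln m + γ + 1/(2m) + O(1/m^2). The γ and O(1/m) terms cancel in the difference:
  H_{30n} − H_{22n} = ln(30n) − ln(22n) + O(1/n) = ln(30/22) + O(1/n).
Hence the limit is ln(30/22) = ln(15/11).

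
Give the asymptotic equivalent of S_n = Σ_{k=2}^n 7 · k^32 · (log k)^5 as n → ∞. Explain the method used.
S_n ~ 7 · n^33 · (log n)^5 / 33

By integral comparison, S_n = ∫_1^n 7 · x^32 · (log x)^5 dx + O(n^32 · (log n)^5). For the integral, the leading term of ∫_1^n x^32 (log x)^5 dx is n^33/33 · (log n)^5 (by repeated integration by parts; each step lowers the log-exponent and produces a relatively O(1/log n) correction). Hence S_n ~ 7 · n^33 · (log n)^5 / 33.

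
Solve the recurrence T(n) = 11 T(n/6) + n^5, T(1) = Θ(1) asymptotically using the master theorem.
T(n) = Θ(n^5)

log_6 11 ≈ 1.338. f(n) = n^5 dominates n^(log_6 11) since 5 > 1.338, and the regularity condition a·f(n/b) = 11·(n/6)^5 = (11/7776)·n^5 ≤ c·f(n) holds with c = 11/7776 ≈ 0.00141 < 1. So this is Case 3: T(n) = Θ(f(n)) = Θ(n^5).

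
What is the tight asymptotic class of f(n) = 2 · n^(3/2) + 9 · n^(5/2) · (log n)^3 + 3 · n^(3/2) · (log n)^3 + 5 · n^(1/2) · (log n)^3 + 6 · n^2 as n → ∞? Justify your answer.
f(n) ∈ Θ(n^(5/2) · (log n)^3)

Compare the terms by growth order. For large n, n^a · (log n)^b dominates n^a' · (log n)^b' iff a > a', or (a = a' and b > b'). Ranking the 5 terms shows the dominant one is 9 · n^(5/2) · (log n)^3. Hence f(n) ∈ Θ(n^(5/2) · (log n)^3).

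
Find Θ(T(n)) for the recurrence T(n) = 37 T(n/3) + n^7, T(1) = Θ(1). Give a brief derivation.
T(n) = Θ(n^7)

log_3 37 ≈ 3.287. f(n) = n^7 dominates n^(log_3 37) since 7 > 3.287, and the regularity condition a·f(n/b) = 37·(n/3)^7 = (37/2187)·n^7 ≤ c·f(n) holds with c = 37/2187 ≈ 0.0169 < 1. So this is Case 3: T(n) = Θ(f(n)) = Θ(n^7).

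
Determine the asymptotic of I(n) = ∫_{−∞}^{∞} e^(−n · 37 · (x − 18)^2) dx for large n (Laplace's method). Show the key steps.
I(n) = sqrt(π/(37n))

Here φ(x) = 37 · (x − 18)^2 has its unique minimum at x* = 18 with φ(x*) = 0 and φ''(x*) = 74. Laplace's method gives
  I(n) ~ e^(−n φ(x*)) · sqrt(2π / (n · φ''(x*))) = sqrt(2π / (74n)) = sqrt(π/(37n)).
This is exact: substituting u = (x − 18)·sqrt(37n) gives I(n) = (1/sqrt(37n)) ∫_{−∞}^{∞} e^(−u^2) du = sqrt(π/(37n)).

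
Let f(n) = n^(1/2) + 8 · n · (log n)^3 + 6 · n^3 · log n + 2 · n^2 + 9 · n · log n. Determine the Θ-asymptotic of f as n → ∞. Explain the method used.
f(n) ∈ Θ(n^3 · log n)

Compare the terms by growth order. For large n, n^a · (log n)^b dominates n^a' · (log n)^b' iff a > a', or (a = a' and b > b'). Ranking the 5 terms shows the dominant one is 6 · n^3 · log n. Hence f(n) ∈ Θ(n^3 · log n).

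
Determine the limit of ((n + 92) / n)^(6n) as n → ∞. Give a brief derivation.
lim = e^552

Rewrite as (1 + 92/n)^(6n). By the standard limit (1 + x/n)^n → e^x, we have (1 + 92/n)^n → e^92, and raising to the 6th power gives e^552.
More precisely, ln[(1 + 92/n)^(6n)] = 6n · ln(1 + 92/n) = 6n · (92/n + O(1/n^2)) = 552 + O(1/n) → 552.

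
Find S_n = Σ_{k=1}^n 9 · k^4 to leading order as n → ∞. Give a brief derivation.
S_n ~ 9 · n^5 / 5

By integral comparison (Euler-Maclaurin), Σ_{k=1}^n 9 · k^4 = 9 · ∫_0^n x^4 dx + O(n^4) = 9 · n^5/5 + O(n^4). (Equivalently, Faulhaber's formula gives the same leading term.)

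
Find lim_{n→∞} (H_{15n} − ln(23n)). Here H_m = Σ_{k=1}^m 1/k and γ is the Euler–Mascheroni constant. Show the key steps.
lim = ln(15/23) + γ

By Euler-Maclaurin, H_m = ln m + γ + O(1/m). So
  H_{15n} − ln(23n) = ln(15n) + γ − ln(23n) + O(1/n)
                       = ln(15/23) + γ + O(1/n).
Hence the limit is ln(15/23) + γ.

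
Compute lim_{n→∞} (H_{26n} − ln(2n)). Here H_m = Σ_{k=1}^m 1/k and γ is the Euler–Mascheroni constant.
lim = ln 13 + γ

By Euler-Maclaurin, H_m = ln m + γ + O(1/m). So
  H_{26n} − ln(2n) = ln(26n) + γ − ln(2n) + O(1/n)
                       = ln(26/2) + γ + O(1/n).
Hence the limit is ln(26/2) + γ (= ln 13).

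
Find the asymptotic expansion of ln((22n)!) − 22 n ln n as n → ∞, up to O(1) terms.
ln((22n)!) − 22 n ln n = 22(ln 22 − 1) n + (1/2) ln(2π·22n) + O(1/n)

Stirling: ln((22n)!) = 22n ln(22n) − 22n + (1/2) ln(2π·22n) + O(1/n).
Since 22n ln(22n) = 22n ln n + 22n ln 22, subtracting 22n ln n cancels the n ln n term exactly. What remains is 22(ln 22 − 1) n + (1/2) ln(2π·22n) + O(1/n).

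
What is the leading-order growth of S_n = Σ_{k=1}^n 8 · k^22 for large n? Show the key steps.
S_n ~ 8 · n^23 / 23

By integral comparison (Euler-Maclaurin), Σ_{k=1}^n 8 · k^22 = 8 · ∫_0^n x^22 dx + O(n^22) = 8 · n^23/23 + O(n^22). (Equivalently, Faulhaber's formula gives the same leading term.)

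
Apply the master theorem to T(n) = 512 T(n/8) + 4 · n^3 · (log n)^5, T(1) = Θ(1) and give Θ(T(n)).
T(n) = Θ(n^3 · (log n)^6)

Here log_8 512 = 3 and f(n) = 4 · n^3 · (log n)^5 = Θ(n^(log_8 512) · (log n)^5). This is the extended Case 2 of the master theorem (f matches the critical exponent up to log factors), giving T(n) = Θ(n^(log_8 512) · (log n)^(5+1)) = Θ(n^3 · (log n)^6).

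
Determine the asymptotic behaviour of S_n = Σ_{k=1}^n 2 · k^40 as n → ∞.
S_n ~ 2 · n^41 / 41

By integral comparison (Euler-Maclaurin), Σ_{k=1}^n 2 · k^40 = 2 · ∫_0^n x^40 dx + O(n^40) = 2 · n^41/41 + O(n^40). (Equivalently, Faulhaber's formula gives the same leading term.)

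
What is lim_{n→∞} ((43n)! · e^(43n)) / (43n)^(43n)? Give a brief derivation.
lim = ∞

Stirling: (43n)! ~ sqrt(2π·43n) · (43n/e)^(43n). Hence
  (43n)! · e^(43n) / (43n)^(43n) ~ sqrt(2π·43n) = sqrt(2π·43) · sqrt(n) → ∞.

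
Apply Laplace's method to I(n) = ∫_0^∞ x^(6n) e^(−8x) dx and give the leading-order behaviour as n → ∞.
I(n) ~ (sqrt(2π·6n) / 8) · (6n/(8e))^(6n)

Write the integrand as exp(6n ln x − 8x) and set f(x) = 6n ln x − 8x. Then f'(x) = 6n/x − 8 = 0 at x* = 6n/8, and f''(x*) = −6n/x*^2 = −8^2/(6n). Laplace's method (interior maximum) gives
  I(n) ~ e^(f(x*)) · sqrt(2π / |f''(x*)|)
        = exp(6n ln(6n/8) − 6n) · sqrt(2π · 6n / 8^2)
        = (6n/8)^(6n) e^(−6n) · sqrt(2π·6n) / 8
        = (sqrt(2π·6n) / 8) · (6n/(8e))^(6n).
This matches Γ(6n+1)/8^(6n+1) with Stirling applied to Γ.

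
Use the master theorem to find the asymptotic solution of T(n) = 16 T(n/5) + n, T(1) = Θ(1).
T(n) = Θ(n^(log_5 16))

Master theorem: compare f(n) = n to n^(log_5 16) where log_5 16 ≈ 1.723. Since 1 < log_5 16, we have f(n) = O(n^(log_5 16 − ε)) for some ε > 0 — Case 1. Hence T(n) = Θ(n^(log_5 16)).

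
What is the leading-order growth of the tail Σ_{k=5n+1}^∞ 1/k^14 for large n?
Σ_{k>5n} 1/k^14 ~ 1/(13 · (5n)^13)

Compare to the integral: ∫_{5n}^∞ x^(−14) dx = [−x^(−13)/13]_{5n}^∞ = 1/((14−1)·(5n)^13). Euler-Maclaurin then gives
  Σ_{k>5n} 1/k^14 = ∫_{5n}^∞ dx/x^14 − 1/(2·(5n)^14) + O(1/(5n)^15).
(Equivalently this is ζ(14) − Σ_{k≤5n} 1/k^14.)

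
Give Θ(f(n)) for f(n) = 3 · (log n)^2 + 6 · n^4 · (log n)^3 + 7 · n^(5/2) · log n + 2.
f(n) ∈ Θ(n^4 · (log n)^3)

Compare the terms by growth order. For large n, n^a · (log n)^b dominates n^a' · (log n)^b' iff a > a', or (a = a' and b > b'). Ranking the 4 terms shows the dominant one is 6 · n^4 · (log n)^3. Hence f(n) ∈ Θ(n^4 · (log n)^3).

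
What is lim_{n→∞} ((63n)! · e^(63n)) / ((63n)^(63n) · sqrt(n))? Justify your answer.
lim = sqrt(2π·63)

Stirling: (63n)! ~ sqrt(2π·63n) · (63n/e)^(63n). Hence
  (63n)! · e^(63n) / (63n)^(63n) ~ sqrt(2π·63n).
Dividing by sqrt(n): sqrt(2π·63n) / sqrt(n) = sqrt(2π·63) · n^((1−1)/2), so the limit is sqrt(2π·63).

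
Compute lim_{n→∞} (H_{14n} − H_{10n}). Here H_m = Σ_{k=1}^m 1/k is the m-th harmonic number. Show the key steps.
lim = ln(14/10) = ln(7/5)

Euler-Maclaurin gives H_m = ln m + γ + 1/(2m) + O(1/m^2). The γ and O(1/m) terms cancel in the difference:
  H_{14n} − H_{10n} = ln(14n) − ln(10n) + O(1/n) = ln(14/10) + O(1/n).
Hence the limit is ln(14/10) = ln(7/5).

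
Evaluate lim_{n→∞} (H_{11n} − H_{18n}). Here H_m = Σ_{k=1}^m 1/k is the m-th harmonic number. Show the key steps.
lim = ln(11/18)

Euler-Maclaurin gives H_m = ln m + γ + 1/(2m) + O(1/m^2). The γ and O(1/m) terms cancel in the difference:
  H_{11n} − H_{18n} = ln(11n) − ln(18n) + O(1/n) = ln(11/18) + O(1/n).
Hence the limit is ln(11/18).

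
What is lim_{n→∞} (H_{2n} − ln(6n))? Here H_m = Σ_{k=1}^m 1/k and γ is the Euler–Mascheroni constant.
lim = −ln 3 + γ

By Euler-Maclaurin, H_m = ln m + γ + O(1/m). So
  H_{2n} − ln(6n) = ln(2n) + γ − ln(6n) + O(1/n)
                       = ln(2/6) + γ + O(1/n).
Hence the limit is ln(2/6) + γ (= −ln 3).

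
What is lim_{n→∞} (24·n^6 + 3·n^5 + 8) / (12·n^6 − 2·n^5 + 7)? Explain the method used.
lim = 24/12 = 2

For large n the leading n^6 terms dominate both numerator and denominator. Dividing top and bottom by n^6, every other term tends to 0, leaving 24/12 = 2.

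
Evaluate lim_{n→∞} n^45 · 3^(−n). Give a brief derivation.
lim = 0

Exponentials with base > 1 dominate every fixed polynomial: for any fixed c, n^c / 3^n → 0 as n → ∞ (e.g. by the ratio test, or by writing 3^n = e^(n ln 3) and noting e^(n ln 3) / n^c → ∞). Hence n^45 · 3^(−n) = n^45 / 3^n → 0.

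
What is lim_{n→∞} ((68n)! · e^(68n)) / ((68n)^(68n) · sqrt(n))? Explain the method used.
lim = sqrt(2π·68)

Stirling: (68n)! ~ sqrt(2π·68n) · (68n/e)^(68n). Hence
  (68n)! · e^(68n) / (68n)^(68n) ~ sqrt(2π·68n).
Dividing by sqrt(n): sqrt(2π·68n) / sqrt(n) = sqrt(2π·68) · n^((1−1)/2), so the limit is sqrt(2π·68).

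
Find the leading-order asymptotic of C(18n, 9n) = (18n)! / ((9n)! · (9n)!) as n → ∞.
C(18n, 9n) ~ (4)^(9n) · sqrt(1/(π·9n))

Write N = 9n. Apply Stirling to each factorial:
  (2N)! ~ sqrt(2π·2N) · (2N/e)^(2N),
  N! ~ sqrt(2π N) · (N/e)^N,
  (1N)! ~ sqrt(2π·1N) · (1N/e)^(1N).
The exponential factors combine to (2N)^(2N) / (N^N · (1N)^(1N)) = 2^(2N)/1^(1N) = (2^2/1^1)^N = (4)^N.
The square-root prefactors combine to sqrt(2π·2N) / (sqrt(2π N)·sqrt(2π·1N)) = sqrt(2 / (2π·1·N)) = sqrt(1/(π·9n)).
Substituting N = 9n: C(18n, 9n) ~ (4)^(9n) · sqrt(1/(π·9n)).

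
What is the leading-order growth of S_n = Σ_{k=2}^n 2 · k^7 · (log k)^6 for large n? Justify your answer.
S_n ~ n^8 · (log n)^6 / 4

By integral comparison, S_n = ∫_1^n 2 · x^7 · (log x)^6 dx + O(n^7 · (log n)^6). For the integral, the leading term of ∫_1^n x^7 (log x)^6 dx is n^8/8 · (log n)^6 (by repeated integration by parts; each step lowers the log-exponent and produces a relatively O(1/log n) correction). Hence S_n ~ n^8 · (log n)^6 / 4.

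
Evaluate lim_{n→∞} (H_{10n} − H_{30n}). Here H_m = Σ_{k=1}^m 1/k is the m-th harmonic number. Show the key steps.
lim = ln(10/30) = −ln 3

Euler-Maclaurin gives H_m = ln m + γ + 1/(2m) + O(1/m^2). The γ and O(1/m) terms cancel in the difference:
  H_{10n} − H_{30n} = ln(10n) − ln(30n) + O(1/n) = ln(10/30) + O(1/n).
Hence the limit is ln(10/30) = −ln 3.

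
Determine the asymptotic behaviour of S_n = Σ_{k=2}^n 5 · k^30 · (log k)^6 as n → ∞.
S_n ~ 5 · n^31 · (log n)^6 / 31

By integral comparison, S_n = ∫_1^n 5 · x^30 · (log x)^6 dx + O(n^30 · (log n)^6). For the integral, the leading term of ∫_1^n x^30 (log x)^6 dx is n^31/31 · (log n)^6 (by repeated integration by parts; each step lowers the log-exponent and produces a relatively O(1/log n) correction). Hence S_n ~ 5 · n^31 · (log n)^6 / 31.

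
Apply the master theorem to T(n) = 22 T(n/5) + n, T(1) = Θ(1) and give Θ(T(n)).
T(n) = Θ(n^(log_5 22))

Master theorem: compare f(n) = n to n^(log_5 22) where log_5 22 ≈ 1.921. Since 1 < log_5 22, we have f(n) = O(n^(log_5 22 − ε)) for some ε > 0 — Case 1. Hence T(n) = Θ(n^(log_5 22)).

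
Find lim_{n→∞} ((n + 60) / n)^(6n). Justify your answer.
lim = e^360

Rewrite as (1 + 60/n)^(6n). By the standard limit (1 + x/n)^n → e^x, we have (1 + 60/n)^n → e^60, and raising to the 6th power gives e^360.
More precisely, ln[(1 + 60/n)^(6n)] = 6n · ln(1 + 60/n) = 6n · (60/n + O(1/n^2)) = 360 + O(1/n) → 360.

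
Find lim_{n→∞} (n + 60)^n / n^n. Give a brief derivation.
lim = e^60

Rewrite as (1 + 60/n)^(n). By the standard limit (1 + x/n)^n → e^x, we have (1 + 60/n)^n → e^60, and raising to the 1st power gives e^60.
More precisely, ln[(1 + 60/n)^(n)] = n · ln(1 + 60/n) = n · (60/n + O(1/n^2)) = 60 + O(1/n) → 60.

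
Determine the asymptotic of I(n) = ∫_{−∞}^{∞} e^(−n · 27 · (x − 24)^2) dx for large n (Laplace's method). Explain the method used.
I(n) = sqrt(π/(27n))

Here φ(x) = 27 · (x − 24)^2 has its unique minimum at x* = 24 with φ(x*) = 0 and φ''(x*) = 54. Laplace's method gives
  I(n) ~ e^(−n φ(x*)) · sqrt(2π / (n · φ''(x*))) = sqrt(2π / (54n)) = sqrt(π/(27n)).
This is exact: substituting u = (x − 24)·sqrt(27n) gives I(n) = (1/sqrt(27n)) ∫_{−∞}^{∞} e^(−u^2) du = sqrt(π/(27n)).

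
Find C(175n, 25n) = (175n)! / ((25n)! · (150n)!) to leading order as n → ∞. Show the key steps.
C(175n, 25n) ~ (823543/46656)^(25n) · sqrt(7/(12π·25n))

Write N = 25n. Apply Stirling to each factorial:
  (7N)! ~ sqrt(2π·7N) · (7N/e)^(7N),
  N! ~ sqrt(2π N) · (N/e)^N,
  (6N)! ~ sqrt(2π·6N) · (6N/e)^(6N).
The exponential factors combine to (7N)^(7N) / (N^N · (6N)^(6N)) = 7^(7N)/6^(6N) = (7^7/6^6)^N = (823543/46656)^N.
The square-root prefactors combine to sqrt(2π·7N) / (sqrt(2π N)·sqrt(2π·6N)) = sqrt(7 / (2π·6·N)) = sqrt(7/(12π·25n)).
Substituting N = 25n: C(175n, 25n) ~ (823543/46656)^(25n) · sqrt(7/(12π·25n)).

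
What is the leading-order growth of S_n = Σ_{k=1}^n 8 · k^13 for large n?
S_n ~ 4 · n^14 / 7

By integral comparison (Euler-Maclaurin), Σ_{k=1}^n 8 · k^13 = 8 · ∫_0^n x^13 dx + O(n^13) = 8 · n^14/14 = 4 · n^14 / 7 + O(n^13). (Equivalently, Faulhaber's formula gives the same leading term.)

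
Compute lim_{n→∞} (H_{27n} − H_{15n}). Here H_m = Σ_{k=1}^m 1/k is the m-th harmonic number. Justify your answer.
lim = ln(27/15) = ln(9/5)

Euler-Maclaurin gives H_m = ln m + γ + 1/(2m) + O(1/m^2). The γ and O(1/m) terms cancel in the difference:
  H_{27n} − H_{15n} = ln(27n) − ln(15n) + O(1/n) = ln(27/15) + O(1/n).
Hence the limit is ln(27/15) = ln(9/5).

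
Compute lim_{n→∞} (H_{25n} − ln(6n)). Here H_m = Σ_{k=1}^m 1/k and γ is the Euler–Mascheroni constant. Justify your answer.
lim = ln(25/6) + γ

By Euler-Maclaurin, H_m = ln m + γ + O(1/m). So
  H_{25n} − ln(6n) = ln(25n) + γ − ln(6n) + O(1/n)
                       = ln(25/6) + γ + O(1/n).
Hence the limit is ln(25/6) + γ.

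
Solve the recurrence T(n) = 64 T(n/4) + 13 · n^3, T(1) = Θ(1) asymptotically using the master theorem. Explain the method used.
T(n) = Θ(n^3 log n)

log_4 64 = 3, and f(n) = 13 · n^3 = Θ(n^(log_4 64)). This is Case 2 of the master theorem: T(n) = Θ(f(n) · log n) = Θ(n^3 log n).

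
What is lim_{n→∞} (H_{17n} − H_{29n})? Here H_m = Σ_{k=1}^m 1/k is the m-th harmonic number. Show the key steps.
lim = ln(17/29)

Euler-Maclaurin gives H_m = ln m + γ + 1/(2m) + O(1/m^2). The γ and O(1/m) terms cancel in the difference:
  H_{17n} − H_{29n} = ln(17n) − ln(29n) + O(1/n) = ln(17/29) + O(1/n).
Hence the limit is ln(17/29).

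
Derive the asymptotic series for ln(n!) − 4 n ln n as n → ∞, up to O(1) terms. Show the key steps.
ln(n!) − 4 n ln n = −3 n ln n − n + (1/2) ln(2π n) + O(1/n)

Stirling: ln((n)!) = n ln(n) − n + (1/2) ln(2π·n) + O(1/n).
Here n ln(n) = n ln n.
Subtract 4n ln n: leading term is (1 − 4) n ln n = −3 n ln n. The next term is −n. Then the (1/2) ln(2π·n) correction.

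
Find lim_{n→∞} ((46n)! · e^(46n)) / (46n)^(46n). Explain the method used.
lim = ∞

Stirling: (46n)! ~ sqrt(2π·46n) · (46n/e)^(46n). Hence
  (46n)! · e^(46n) / (46n)^(46n) ~ sqrt(2π·46n) = sqrt(2π·46) · sqrt(n) → ∞.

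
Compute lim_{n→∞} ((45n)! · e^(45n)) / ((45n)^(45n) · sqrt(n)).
lim = sqrt(2π·45)

Stirling: (45n)! ~ sqrt(2π·45n) · (45n/e)^(45n). Hence
  (45n)! · e^(45n) / (45n)^(45n) ~ sqrt(2π·45n).
Dividing by sqrt(n): sqrt(2π·45n) / sqrt(n) = sqrt(2π·45) · n^((1−1)/2), so the limit is sqrt(2π·45).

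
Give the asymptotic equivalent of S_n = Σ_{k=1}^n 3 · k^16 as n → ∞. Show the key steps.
S_n ~ 3 · n^17 / 17

By integral comparison (Euler-Maclaurin), Σ_{k=1}^n 3 · k^16 = 3 · ∫_0^n x^16 dx + O(n^16) = 3 · n^17/17 + O(n^16). (Equivalently, Faulhaber's formula gives the same leading term.)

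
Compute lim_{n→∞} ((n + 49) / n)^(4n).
lim = e^196

Rewrite as (1 + 49/n)^(4n). By the standard limit (1 + x/n)^n → e^x, we have (1 + 49/n)^n → e^49, and raising to the 4th power gives e^196.
More precisely, ln[(1 + 49/n)^(4n)] = 4n · ln(1 + 49/n) = 4n · (49/n + O(1/n^2)) = 196 + O(1/n) → 196.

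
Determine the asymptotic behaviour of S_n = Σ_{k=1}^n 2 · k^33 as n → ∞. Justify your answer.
S_n ~ n^34 / 17

By integral comparison (Euler-Maclaurin), Σ_{k=1}^n 2 · k^33 = 2 · ∫_0^n x^33 dx + O(n^33) = 2 · n^34/34 = n^34 / 17 + O(n^33). (Equivalently, Faulhaber's formula gives the same leading term.)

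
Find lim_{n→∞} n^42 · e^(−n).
lim = 0

Exponentials with base > 1 dominate every fixed polynomial: for any fixed c, n^c / e^n → 0 as n → ∞ (e.g. by the ratio test, or since e^n grows faster than any power of n). Hence n^42 · e^(−n) = n^42 / e^n → 0.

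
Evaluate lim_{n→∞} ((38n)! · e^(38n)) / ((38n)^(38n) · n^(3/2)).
lim = 0

Stirling: (38n)! ~ sqrt(2π·38n) · (38n/e)^(38n). Hence
  (38n)! · e^(38n) / (38n)^(38n) ~ sqrt(2π·38n).
Dividing by n^(3/2): sqrt(2π·38n) / n^(3/2) = sqrt(2π·38) · n^((1−3)/2), so the expression behaves like sqrt(2π·38) · n^((1−3)/2) → 0.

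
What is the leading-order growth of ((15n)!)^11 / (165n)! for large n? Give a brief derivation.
((15n)!)^11/(165n)! ~ ((2π·15n)^(10/2) / sqrt(11)) · 11^(−11·15n)  →  0

Write N = 15n. Stirling: N! ~ sqrt(2π N)(N/e)^N and (11N)! ~ sqrt(2π·11N)·(11N/e)^(11N).
  (N!)^11/(11N)! ~ (2π N)^(11/2) (N/e)^(11N) / [sqrt(2π·11N) (11N/e)^(11N)]
     = (2π N)^(11/2) / sqrt(2π·11N) · (N/(11N))^(11N)
     = (2π N)^((11−1)/2) / sqrt(11) · 11^(−11N).
Since 11^11 > 1, the factor 11^(−11N) decays exponentially, so the ratio → 0. Substituting N = 15n gives the stated form.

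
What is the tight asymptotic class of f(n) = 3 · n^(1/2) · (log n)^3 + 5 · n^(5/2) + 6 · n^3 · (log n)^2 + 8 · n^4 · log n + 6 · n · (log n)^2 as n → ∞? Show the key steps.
f(n) ∈ Θ(n^4 · log n)

Compare the terms by growth order. For large n, n^a · (log n)^b dominates n^a' · (log n)^b' iff a > a', or (a = a' and b > b'). Ranking the 5 terms shows the dominant one is 8 · n^4 · log n. Hence f(n) ∈ Θ(n^4 · log n).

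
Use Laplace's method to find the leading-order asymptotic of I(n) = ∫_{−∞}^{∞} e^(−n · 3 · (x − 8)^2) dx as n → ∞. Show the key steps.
I(n) = sqrt(π/(3n))

Here φ(x) = 3 · (x − 8)^2 has its unique minimum at x* = 8 with φ(x*) = 0 and φ''(x*) = 6. Laplace's method gives
  I(n) ~ e^(−n φ(x*)) · sqrt(2π / (n · φ''(x*))) = sqrt(2π / (6n)) = sqrt(π/(3n)).
This is exact: substituting u = (x − 8)·sqrt(3n) gives I(n) = (1/sqrt(3n)) ∫_{−∞}^{∞} e^(−u^2) du = sqrt(π/(3n)).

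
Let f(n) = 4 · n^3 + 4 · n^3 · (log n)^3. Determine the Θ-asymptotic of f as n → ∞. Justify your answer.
f(n) ∈ Θ(n^3 · (log n)^3)

Compare the terms by growth order. For large n, n^a · (log n)^b dominates n^a' · (log n)^b' iff a > a', or (a = a' and b > b'). Ranking the 2 terms shows the dominant one is 4 · n^3 · (log n)^3. Hence f(n) ∈ Θ(n^3 · (log n)^3).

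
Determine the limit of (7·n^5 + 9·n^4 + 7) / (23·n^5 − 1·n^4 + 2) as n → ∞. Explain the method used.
lim = 7/23

For large n the leading n^5 terms dominate both numerator and denominator. Dividing top and bottom by n^5, every other term tends to 0, leaving 7/23.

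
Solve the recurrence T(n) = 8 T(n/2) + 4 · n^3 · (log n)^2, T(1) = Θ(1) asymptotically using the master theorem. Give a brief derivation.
T(n) = Θ(n^3 · (log n)^3)

Here log_2 8 = 3 and f(n) = 4 · n^3 · (log n)^2 = Θ(n^(log_2 8) · (log n)^2). This is the extended Case 2 of the master theorem (f matches the critical exponent up to log factors), giving T(n) = Θ(n^(log_2 8) · (log n)^(2+1)) = Θ(n^3 · (log n)^3).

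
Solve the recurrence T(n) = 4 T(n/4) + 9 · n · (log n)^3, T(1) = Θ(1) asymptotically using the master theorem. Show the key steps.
T(n) = Θ(n · (log n)^4)

Here log_4 4 = 1 and f(n) = 9 · n · (log n)^3 = Θ(n^(log_4 4) · (log n)^3). This is the extended Case 2 of the master theorem (f matches the critical exponent up to log factors), giving T(n) = Θ(n^(log_4 4) · (log n)^(3+1)) = Θ(n · (log n)^4).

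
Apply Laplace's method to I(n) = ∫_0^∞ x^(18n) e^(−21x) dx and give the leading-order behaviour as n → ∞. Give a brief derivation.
I(n) ~ (sqrt(2π·18n) / 21) · (18n/(21e))^(18n)

Write the integrand as exp(18n ln x − 21x) and set f(x) = 18n ln x − 21x. Then f'(x) = 18n/x − 21 = 0 at x* = 18n/21, and f''(x*) = −18n/x*^2 = −21^2/(18n). Laplace's method (interior maximum) gives
  I(n) ~ e^(f(x*)) · sqrt(2π / |f''(x*)|)
        = exp(18n ln(18n/21) − 18n) · sqrt(2π · 18n / 21^2)
        = (18n/21)^(18n) e^(−18n) · sqrt(2π·18n) / 21
        = (sqrt(2π·18n) / 21) · (18n/(21e))^(18n).
This matches Γ(18n+1)/21^(18n+1) with Stirling applied to Γ.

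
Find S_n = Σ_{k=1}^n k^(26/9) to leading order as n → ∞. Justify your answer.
S_n ~ (9/35) · n^(35/9)

Integral comparison: Σ_{k=1}^n k^(26/9) = ∫_0^n x^(26/9) dx + O(n^(26/9)). The integral is n^(1 + 26/9) / (1 + 26/9) = n^((26+9)/9) / ((26+9)/9) = (9/35) · n^(35/9).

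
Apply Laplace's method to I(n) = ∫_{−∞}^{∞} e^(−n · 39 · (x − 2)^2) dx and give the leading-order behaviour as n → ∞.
I(n) = sqrt(π/(39n))

Here φ(x) = 39 · (x − 2)^2 has its unique minimum at x* = 2 with φ(x*) = 0 and φ''(x*) = 78. Laplace's method gives
  I(n) ~ e^(−n φ(x*)) · sqrt(2π / (n · φ''(x*))) = sqrt(2π / (78n)) = sqrt(π/(39n)).
This is exact: substituting u = (x − 2)·sqrt(39n) gives I(n) = (1/sqrt(39n)) ∫_{−∞}^{∞} e^(−u^2) du = sqrt(π/(39n)).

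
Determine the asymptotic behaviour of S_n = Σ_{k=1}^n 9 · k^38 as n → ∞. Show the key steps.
S_n ~ 3 · n^39 / 13

By integral comparison (Euler-Maclaurin), Σ_{k=1}^n 9 · k^38 = 9 · ∫_0^n x^38 dx + O(n^38) = 9 · n^39/39 = 3 · n^39 / 13 + O(n^38). (Equivalently, Faulhaber's formula gives the same leading term.)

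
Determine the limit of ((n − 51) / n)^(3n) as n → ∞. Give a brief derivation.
lim = e^(−153)

Rewrite as (1 − 51/n)^(3n). By the standard limit (1 + x/n)^n → e^x, we have (1 − 51/n)^n → e^(−51), and raising to the 3rd power gives e^(−153).
More precisely, ln[(1 − 51/n)^(3n)] = 3n · ln(1 − 51/n) = 3n · (-51/n + O(1/n^2)) = -153 + O(1/n) → -153.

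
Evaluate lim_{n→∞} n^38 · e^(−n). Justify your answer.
lim = 0

Exponentials with base > 1 dominate every fixed polynomial: for any fixed c, n^c / e^n → 0 as n → ∞ (e.g. by the ratio test, or since e^n grows faster than any power of n). Hence n^38 · e^(−n) = n^38 / e^n → 0.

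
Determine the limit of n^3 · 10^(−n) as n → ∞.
lim = 0

Exponentials with base > 1 dominate every fixed polynomial: for any fixed c, n^c / 10^n → 0 as n → ∞ (e.g. by the ratio test, or by writing 10^n = e^(n ln 10) and noting e^(n ln 10) / n^c → ∞). Hence n^3 · 10^(−n) = n^3 / 10^n → 0.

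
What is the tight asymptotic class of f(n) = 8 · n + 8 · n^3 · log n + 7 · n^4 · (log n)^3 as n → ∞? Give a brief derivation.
f(n) ∈ Θ(n^4 · (log n)^3)

Compare the terms by growth order. For large n, n^a · (log n)^b dominates n^a' · (log n)^b' iff a > a', or (a = a' and b > b'). Ranking the 3 terms shows the dominant one is 7 · n^4 · (log n)^3. Hence f(n) ∈ Θ(n^4 · (log n)^3).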